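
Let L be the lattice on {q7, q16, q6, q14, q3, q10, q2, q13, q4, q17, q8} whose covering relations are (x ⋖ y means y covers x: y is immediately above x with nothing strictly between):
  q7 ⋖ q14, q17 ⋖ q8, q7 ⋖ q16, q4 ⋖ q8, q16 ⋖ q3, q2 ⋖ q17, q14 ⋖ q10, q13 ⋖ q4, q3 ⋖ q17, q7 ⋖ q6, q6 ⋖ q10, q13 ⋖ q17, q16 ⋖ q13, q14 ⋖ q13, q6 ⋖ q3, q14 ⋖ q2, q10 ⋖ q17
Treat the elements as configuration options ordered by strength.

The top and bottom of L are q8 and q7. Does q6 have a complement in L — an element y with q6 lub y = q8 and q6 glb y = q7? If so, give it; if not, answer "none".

q4

Need y with q6 ∨ y = q8 and q6 ∧ y = q7.
Checking each element gives: q4.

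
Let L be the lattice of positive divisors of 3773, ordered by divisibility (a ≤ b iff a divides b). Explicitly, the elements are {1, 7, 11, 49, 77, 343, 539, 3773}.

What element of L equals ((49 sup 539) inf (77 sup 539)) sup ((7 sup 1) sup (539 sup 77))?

539

49 ∨ 539 = 539
77 ∨ 539 = 539
539 ∧ 539 = 539
7 ∨ 1 = 7
539 ∨ 77 = 539
7 ∨ 539 = 539
539 ∨ 539 = 539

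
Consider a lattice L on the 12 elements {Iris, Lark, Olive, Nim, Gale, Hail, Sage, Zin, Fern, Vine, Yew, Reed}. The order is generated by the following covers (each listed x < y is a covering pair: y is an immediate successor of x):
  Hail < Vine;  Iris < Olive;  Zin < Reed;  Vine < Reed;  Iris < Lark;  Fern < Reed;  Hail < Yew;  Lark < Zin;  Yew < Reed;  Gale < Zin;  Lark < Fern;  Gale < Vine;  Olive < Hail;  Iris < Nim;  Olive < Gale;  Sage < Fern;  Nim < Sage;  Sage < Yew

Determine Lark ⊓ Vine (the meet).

Common lower bounds of {Lark, Vine}: Iris.
The greatest among these is Iris.

Iris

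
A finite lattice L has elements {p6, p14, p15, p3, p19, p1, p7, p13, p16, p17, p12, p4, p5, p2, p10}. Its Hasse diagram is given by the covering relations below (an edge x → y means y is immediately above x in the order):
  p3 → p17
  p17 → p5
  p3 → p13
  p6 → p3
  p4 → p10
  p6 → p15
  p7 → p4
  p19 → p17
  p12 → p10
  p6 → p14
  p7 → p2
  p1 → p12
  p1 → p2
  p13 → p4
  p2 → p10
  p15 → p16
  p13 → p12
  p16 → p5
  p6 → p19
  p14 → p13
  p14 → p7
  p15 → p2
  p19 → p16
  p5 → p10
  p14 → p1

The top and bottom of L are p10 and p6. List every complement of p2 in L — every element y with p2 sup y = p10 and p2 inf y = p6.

p17, p19, p3

Need y with p2 ∨ y = p10 and p2 ∧ y = p6.
Checking each element gives: p17, p19, p3.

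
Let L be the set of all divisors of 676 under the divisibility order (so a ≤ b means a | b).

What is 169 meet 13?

13

In the divisibility order, the meet is the greatest common divisor: gcd(169, 13) = 13.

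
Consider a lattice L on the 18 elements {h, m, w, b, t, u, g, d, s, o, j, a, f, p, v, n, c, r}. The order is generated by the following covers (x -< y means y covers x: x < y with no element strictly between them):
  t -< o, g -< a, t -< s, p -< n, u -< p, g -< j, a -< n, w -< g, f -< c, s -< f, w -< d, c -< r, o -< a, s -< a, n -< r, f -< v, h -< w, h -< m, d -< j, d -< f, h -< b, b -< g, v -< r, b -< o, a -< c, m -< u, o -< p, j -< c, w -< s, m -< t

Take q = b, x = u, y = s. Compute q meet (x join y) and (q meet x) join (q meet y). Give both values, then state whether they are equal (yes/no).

b; h; no

x join y = n, so q meet (x join y) = b meet n = b.
q meet x = h and q meet y = h, so (q meet x) join (q meet y) = h join h = h.
Equal: no.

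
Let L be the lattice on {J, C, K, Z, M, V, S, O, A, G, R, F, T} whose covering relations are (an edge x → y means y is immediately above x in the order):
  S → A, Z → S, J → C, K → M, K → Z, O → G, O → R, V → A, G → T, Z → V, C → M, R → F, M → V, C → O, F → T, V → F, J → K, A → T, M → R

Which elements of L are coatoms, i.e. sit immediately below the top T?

The coatoms are exactly the elements covered by T: A, F, G.

A, F, G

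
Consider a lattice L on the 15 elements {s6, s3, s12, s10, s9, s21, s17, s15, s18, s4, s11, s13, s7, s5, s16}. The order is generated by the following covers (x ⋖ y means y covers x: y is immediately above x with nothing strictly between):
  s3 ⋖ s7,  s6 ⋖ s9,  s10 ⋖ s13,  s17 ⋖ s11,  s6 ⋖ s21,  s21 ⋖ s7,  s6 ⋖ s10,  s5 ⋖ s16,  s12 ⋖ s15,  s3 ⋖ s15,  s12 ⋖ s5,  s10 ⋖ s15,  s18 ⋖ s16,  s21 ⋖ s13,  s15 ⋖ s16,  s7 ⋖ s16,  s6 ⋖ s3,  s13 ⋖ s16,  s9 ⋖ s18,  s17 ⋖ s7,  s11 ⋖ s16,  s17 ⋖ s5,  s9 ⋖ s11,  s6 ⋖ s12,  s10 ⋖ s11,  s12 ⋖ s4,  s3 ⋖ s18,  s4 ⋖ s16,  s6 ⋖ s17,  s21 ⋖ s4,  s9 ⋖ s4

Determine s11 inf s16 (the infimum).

s11

Common lower bounds of {s11, s16}: s10, s11, s17, s6, s9.
The greatest among these is s11.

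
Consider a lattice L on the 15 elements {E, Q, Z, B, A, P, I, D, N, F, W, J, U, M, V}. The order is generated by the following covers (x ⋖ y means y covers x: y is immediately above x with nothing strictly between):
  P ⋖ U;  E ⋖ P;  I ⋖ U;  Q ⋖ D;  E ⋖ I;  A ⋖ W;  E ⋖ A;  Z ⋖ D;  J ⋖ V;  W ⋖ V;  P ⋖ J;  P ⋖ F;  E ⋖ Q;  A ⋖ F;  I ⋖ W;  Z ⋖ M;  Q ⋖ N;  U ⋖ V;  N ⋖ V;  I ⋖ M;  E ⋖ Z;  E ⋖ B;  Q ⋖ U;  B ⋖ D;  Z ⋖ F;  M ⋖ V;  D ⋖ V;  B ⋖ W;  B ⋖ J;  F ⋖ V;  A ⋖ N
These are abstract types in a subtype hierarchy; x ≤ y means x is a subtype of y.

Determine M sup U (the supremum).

V

Common upper bounds of {M, U}: V.
The least among these is V.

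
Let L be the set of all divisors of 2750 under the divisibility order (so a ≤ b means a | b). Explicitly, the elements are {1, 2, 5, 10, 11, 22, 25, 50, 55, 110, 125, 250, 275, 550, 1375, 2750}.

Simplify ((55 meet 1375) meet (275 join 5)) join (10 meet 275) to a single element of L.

55

55 ∧ 1375 = 55
275 ∨ 5 = 275
55 ∧ 275 = 55
10 ∧ 275 = 5
55 ∨ 5 = 55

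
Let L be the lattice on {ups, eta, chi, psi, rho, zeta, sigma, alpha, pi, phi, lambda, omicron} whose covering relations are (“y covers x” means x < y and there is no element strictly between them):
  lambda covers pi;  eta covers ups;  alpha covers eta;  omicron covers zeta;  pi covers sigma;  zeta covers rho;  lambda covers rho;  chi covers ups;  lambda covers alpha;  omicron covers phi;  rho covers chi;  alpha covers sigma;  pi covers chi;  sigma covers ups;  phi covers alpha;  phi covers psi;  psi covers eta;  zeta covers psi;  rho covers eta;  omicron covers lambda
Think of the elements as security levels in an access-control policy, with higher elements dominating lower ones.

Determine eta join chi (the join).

Common upper bounds of {eta, chi}: lambda, omicron, rho, zeta.
The least among these is rho.

rho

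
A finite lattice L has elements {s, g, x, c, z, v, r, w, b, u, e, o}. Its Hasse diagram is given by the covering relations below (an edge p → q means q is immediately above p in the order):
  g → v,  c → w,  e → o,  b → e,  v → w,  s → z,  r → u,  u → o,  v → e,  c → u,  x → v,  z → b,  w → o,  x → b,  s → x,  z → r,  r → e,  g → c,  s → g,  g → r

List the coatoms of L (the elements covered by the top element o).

The coatoms are exactly the elements covered by o: e, u, w.

e, u, w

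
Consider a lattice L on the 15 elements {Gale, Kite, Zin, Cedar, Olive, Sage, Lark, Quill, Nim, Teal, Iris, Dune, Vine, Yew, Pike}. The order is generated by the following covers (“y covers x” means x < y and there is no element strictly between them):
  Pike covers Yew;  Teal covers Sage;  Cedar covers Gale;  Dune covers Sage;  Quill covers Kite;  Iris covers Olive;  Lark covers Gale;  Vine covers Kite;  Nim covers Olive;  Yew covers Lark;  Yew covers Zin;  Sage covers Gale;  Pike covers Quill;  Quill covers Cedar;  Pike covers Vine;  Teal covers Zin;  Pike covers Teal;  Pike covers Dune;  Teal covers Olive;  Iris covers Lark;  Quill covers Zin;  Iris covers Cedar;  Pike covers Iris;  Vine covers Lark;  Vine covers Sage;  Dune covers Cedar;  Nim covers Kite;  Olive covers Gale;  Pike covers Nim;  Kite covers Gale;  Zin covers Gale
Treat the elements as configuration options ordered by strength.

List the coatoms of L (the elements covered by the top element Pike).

The coatoms are exactly the elements covered by Pike: Dune, Iris, Nim, Quill, Teal, Vine, Yew.

Dune, Iris, Nim, Quill, Teal, Vine, Yew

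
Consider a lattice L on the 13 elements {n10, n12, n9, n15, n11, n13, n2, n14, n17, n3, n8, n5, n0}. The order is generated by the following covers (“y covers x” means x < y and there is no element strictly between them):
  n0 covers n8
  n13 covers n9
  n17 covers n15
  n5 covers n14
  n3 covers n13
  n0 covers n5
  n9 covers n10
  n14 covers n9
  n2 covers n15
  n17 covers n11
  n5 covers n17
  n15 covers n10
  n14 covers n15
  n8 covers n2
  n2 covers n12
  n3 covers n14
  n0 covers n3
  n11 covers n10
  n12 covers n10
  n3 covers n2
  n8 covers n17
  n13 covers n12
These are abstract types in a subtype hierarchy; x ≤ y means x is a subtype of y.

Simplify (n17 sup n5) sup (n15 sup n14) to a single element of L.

n17 ∨ n5 = n5
n15 ∨ n14 = n14
n5 ∨ n14 = n5

n5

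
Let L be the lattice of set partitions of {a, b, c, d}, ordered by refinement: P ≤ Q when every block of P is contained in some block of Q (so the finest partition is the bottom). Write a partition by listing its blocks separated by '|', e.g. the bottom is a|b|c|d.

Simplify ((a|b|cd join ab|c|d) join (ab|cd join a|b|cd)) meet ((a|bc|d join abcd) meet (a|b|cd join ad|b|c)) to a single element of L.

a|b|cd

a|b|cd ∨ ab|c|d = ab|cd
ab|cd ∨ a|b|cd = ab|cd
ab|cd ∨ ab|cd = ab|cd
a|bc|d ∨ abcd = abcd
a|b|cd ∨ ad|b|c = acd|b
abcd ∧ acd|b = acd|b
ab|cd ∧ acd|b = a|b|cd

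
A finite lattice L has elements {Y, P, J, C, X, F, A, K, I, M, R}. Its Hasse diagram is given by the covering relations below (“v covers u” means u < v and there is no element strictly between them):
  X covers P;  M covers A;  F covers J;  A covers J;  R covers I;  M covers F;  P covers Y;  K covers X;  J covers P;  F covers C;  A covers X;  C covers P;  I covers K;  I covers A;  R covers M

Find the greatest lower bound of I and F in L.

J

Common lower bounds of {I, F}: J, P, Y.
The greatest among these is J.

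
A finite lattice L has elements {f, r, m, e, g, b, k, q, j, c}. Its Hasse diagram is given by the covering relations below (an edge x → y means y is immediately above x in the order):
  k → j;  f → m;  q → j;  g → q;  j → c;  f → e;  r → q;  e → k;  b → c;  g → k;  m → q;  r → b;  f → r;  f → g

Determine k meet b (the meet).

Common lower bounds of {k, b}: f.
The greatest among these is f.

f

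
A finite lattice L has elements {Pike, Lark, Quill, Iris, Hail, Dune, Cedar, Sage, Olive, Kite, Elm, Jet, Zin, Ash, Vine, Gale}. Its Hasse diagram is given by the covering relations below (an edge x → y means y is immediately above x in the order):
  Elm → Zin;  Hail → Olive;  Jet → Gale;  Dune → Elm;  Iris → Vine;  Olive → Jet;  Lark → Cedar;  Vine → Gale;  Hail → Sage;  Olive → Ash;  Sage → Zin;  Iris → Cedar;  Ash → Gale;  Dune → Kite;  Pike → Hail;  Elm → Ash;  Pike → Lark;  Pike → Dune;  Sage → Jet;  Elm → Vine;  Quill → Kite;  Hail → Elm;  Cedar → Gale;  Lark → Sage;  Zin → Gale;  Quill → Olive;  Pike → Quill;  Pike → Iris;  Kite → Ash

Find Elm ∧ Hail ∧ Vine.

Hail

Common lower bounds of {Elm, Hail, Vine}: Hail, Pike.
The greatest among these is Hail.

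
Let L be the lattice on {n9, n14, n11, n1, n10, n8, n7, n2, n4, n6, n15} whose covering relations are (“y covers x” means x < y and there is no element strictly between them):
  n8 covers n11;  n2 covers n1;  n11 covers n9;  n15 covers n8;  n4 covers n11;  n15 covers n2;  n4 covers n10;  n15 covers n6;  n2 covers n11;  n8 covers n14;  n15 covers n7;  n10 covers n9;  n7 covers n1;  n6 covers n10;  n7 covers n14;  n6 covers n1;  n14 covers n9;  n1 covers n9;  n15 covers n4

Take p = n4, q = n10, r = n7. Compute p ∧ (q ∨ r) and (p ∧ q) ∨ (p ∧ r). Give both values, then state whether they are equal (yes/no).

q ∨ r = n15, so p ∧ (q ∨ r) = n4 ∧ n15 = n4.
p ∧ q = n10 and p ∧ r = n9, so (p ∧ q) ∨ (p ∧ r) = n10 ∨ n9 = n10.
Equal: no.

n4; n10; no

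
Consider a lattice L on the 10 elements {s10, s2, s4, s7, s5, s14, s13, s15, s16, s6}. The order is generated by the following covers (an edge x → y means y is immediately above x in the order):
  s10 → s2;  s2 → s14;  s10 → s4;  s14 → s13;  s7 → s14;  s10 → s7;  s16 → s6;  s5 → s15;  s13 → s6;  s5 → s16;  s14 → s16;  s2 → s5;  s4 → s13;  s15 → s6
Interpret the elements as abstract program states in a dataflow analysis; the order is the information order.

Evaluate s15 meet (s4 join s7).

s2

s4 ∨ s7 = s13
s15 ∧ s13 = s2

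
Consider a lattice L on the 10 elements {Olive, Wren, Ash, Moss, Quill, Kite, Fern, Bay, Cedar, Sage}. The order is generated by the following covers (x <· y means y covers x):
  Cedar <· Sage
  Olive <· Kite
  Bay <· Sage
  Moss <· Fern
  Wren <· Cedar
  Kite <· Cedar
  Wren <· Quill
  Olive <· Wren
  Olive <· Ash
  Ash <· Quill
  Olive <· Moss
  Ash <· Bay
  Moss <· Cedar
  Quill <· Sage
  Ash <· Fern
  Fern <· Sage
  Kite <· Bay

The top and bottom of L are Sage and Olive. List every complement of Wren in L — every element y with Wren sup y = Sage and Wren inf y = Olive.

Bay, Fern

Need y with Wren ∨ y = Sage and Wren ∧ y = Olive.
Checking each element gives: Bay, Fern.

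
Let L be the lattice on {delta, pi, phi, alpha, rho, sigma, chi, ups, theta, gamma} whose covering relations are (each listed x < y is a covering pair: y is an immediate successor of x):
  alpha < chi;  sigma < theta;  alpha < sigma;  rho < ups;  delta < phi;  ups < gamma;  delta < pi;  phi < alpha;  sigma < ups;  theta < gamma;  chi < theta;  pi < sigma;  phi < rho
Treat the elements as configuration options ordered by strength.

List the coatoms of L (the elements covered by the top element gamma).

The coatoms are exactly the elements covered by gamma: theta, ups.

theta, ups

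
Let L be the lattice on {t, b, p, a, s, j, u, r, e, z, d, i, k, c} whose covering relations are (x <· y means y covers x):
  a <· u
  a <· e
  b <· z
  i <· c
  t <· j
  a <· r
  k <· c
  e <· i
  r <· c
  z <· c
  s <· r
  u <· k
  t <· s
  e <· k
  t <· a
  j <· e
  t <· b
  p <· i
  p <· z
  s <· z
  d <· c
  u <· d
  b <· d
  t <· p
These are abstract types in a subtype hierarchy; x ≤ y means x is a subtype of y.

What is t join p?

p

Common upper bounds of {t, p}: c, i, p, z.
The least among these is p.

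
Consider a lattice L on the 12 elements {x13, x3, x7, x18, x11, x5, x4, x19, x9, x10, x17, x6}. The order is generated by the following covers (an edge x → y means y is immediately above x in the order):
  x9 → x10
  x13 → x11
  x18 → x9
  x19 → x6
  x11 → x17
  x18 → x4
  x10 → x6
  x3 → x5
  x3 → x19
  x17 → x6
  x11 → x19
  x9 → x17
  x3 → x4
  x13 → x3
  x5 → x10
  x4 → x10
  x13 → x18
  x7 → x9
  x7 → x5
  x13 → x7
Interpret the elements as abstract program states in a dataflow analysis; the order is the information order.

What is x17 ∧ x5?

Common lower bounds of {x17, x5}: x13, x7.
The greatest among these is x7.

x7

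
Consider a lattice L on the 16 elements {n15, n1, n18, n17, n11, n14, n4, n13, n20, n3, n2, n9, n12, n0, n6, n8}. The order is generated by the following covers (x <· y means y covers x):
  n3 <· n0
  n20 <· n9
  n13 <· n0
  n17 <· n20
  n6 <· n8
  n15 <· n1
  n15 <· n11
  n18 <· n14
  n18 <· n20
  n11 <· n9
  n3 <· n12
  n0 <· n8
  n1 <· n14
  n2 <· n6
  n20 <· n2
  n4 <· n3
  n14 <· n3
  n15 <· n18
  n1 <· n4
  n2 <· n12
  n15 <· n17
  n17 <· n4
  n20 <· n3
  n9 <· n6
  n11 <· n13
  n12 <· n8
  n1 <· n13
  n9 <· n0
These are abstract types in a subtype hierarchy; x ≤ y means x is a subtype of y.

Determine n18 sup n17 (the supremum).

Common upper bounds of {n18, n17}: n0, n12, n2, n20, n3, n6, n8, n9.
The least among these is n20.

n20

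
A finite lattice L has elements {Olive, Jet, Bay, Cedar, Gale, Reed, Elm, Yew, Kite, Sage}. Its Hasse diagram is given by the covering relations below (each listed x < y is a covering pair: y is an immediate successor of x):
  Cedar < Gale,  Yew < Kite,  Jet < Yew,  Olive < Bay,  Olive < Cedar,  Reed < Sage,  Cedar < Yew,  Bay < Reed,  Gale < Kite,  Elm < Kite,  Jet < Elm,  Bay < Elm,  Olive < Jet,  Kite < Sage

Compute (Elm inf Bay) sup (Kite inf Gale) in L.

Kite

Elm ∧ Bay = Bay
Kite ∧ Gale = Gale
Bay ∨ Gale = Kite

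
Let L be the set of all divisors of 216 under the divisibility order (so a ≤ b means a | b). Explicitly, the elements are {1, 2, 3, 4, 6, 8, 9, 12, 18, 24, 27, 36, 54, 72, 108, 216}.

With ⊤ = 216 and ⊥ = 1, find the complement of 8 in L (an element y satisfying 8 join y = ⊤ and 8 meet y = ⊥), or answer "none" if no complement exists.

27

Need y with 8 ∨ y = 216 and 8 ∧ y = 1.
Checking each element gives: 27.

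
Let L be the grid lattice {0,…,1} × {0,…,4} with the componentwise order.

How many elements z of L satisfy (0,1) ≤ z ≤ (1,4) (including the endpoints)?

8

The interval [(0,1), (1,4)] = {(0,1), (0,2), (0,3), (0,4), (1,1), (1,2), (1,3), (1,4)}, which has 8 elements.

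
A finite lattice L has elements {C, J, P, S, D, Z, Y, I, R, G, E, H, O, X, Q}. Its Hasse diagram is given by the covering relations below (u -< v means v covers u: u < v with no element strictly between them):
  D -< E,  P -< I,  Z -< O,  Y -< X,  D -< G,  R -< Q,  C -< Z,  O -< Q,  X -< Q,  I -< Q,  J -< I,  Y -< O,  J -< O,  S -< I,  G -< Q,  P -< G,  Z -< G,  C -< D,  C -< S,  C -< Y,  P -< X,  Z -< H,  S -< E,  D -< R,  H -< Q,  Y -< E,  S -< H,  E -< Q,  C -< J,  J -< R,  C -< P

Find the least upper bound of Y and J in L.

Common upper bounds of {Y, J}: O, Q.
The least among these is O.

O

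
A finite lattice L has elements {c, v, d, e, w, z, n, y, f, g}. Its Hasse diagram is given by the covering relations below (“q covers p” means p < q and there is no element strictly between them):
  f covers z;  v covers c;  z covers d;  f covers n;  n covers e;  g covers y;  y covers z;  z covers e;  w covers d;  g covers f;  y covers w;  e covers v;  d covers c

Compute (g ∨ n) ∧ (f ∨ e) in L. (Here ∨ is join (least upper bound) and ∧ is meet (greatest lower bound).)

g ∨ n = g
f ∨ e = f
g ∧ f = f

f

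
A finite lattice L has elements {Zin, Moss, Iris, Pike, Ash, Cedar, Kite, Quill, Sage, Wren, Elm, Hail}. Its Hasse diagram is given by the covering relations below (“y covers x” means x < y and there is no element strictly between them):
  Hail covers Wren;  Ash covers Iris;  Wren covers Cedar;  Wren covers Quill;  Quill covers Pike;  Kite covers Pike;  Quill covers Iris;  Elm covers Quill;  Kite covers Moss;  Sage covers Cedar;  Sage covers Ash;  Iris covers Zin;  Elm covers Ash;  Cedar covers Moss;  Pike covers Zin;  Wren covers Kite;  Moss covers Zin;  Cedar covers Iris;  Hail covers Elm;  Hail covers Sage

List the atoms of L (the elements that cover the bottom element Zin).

Iris, Moss, Pike

The atoms are exactly the elements that cover Zin: Iris, Moss, Pike.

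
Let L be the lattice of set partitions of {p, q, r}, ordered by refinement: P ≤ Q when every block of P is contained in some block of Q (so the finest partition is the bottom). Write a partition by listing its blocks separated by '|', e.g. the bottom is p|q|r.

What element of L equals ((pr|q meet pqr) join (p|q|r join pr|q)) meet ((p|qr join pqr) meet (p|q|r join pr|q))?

pr|q ∧ pqr = pr|q
p|q|r ∨ pr|q = pr|q
pr|q ∨ pr|q = pr|q
p|qr ∨ pqr = pqr
p|q|r ∨ pr|q = pr|q
pqr ∧ pr|q = pr|q
pr|q ∧ pr|q = pr|q

pr|q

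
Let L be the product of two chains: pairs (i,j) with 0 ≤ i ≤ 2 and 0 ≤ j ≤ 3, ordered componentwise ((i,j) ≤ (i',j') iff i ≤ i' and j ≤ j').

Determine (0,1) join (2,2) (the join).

(2,2)

Common upper bounds of {(0,1), (2,2)}: (2,2), (2,3).
The least among these is (2,2).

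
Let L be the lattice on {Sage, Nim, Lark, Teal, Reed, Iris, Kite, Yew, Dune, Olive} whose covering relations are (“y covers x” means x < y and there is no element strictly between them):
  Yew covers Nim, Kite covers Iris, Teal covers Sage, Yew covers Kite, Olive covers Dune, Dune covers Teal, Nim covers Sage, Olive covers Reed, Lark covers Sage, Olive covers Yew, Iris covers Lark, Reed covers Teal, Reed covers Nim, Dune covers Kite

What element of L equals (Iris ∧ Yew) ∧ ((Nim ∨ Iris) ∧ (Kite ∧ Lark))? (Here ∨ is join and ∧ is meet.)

Iris ∧ Yew = Iris
Nim ∨ Iris = Yew
Kite ∧ Lark = Lark
Yew ∧ Lark = Lark
Iris ∧ Lark = Lark

Lark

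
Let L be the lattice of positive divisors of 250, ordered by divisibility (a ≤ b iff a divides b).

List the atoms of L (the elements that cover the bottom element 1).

The atoms are exactly the elements that cover 1: 2, 5.

2, 5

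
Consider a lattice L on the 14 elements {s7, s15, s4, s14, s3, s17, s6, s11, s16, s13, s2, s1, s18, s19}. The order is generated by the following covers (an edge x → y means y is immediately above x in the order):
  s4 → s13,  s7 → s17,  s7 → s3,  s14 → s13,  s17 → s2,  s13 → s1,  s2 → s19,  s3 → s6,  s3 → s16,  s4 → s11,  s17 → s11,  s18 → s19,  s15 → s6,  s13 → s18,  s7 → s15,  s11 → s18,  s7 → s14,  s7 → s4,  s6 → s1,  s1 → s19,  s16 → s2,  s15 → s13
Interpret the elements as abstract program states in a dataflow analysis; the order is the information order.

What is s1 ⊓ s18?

Common lower bounds of {s1, s18}: s13, s14, s15, s4, s7.
The greatest among these is s13.

s13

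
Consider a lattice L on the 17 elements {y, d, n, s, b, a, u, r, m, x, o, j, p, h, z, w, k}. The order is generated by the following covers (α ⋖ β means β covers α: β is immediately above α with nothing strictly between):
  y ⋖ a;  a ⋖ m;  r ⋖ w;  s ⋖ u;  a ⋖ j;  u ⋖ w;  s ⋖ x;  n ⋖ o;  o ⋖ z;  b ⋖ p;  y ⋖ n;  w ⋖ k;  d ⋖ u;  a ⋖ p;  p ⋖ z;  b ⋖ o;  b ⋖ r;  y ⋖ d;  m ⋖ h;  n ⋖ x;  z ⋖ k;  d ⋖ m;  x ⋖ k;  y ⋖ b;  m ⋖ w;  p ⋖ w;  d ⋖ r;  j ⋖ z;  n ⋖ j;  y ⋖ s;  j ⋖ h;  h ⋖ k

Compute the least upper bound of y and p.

p

Common upper bounds of {y, p}: k, p, w, z.
The least among these is p.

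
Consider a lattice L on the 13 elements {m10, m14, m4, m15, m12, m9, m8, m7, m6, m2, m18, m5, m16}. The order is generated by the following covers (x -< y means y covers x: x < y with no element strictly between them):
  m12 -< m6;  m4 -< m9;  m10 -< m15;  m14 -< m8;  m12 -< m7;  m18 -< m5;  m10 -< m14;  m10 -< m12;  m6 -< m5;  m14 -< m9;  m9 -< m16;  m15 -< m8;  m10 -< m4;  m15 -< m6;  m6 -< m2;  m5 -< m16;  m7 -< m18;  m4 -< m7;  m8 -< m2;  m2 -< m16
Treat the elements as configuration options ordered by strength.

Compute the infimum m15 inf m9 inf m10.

Common lower bounds of {m15, m9, m10}: m10.
The greatest among these is m10.

m10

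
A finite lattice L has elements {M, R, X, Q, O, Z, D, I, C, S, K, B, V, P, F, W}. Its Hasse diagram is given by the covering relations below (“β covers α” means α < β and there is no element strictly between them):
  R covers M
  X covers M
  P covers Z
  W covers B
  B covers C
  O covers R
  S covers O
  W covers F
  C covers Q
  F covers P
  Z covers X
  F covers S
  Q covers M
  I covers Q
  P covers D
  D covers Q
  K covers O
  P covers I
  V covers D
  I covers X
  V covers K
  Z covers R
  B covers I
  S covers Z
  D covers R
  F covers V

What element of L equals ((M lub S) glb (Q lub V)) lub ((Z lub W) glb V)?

V

M ∨ S = S
Q ∨ V = V
S ∧ V = O
Z ∨ W = W
W ∧ V = V
O ∨ V = V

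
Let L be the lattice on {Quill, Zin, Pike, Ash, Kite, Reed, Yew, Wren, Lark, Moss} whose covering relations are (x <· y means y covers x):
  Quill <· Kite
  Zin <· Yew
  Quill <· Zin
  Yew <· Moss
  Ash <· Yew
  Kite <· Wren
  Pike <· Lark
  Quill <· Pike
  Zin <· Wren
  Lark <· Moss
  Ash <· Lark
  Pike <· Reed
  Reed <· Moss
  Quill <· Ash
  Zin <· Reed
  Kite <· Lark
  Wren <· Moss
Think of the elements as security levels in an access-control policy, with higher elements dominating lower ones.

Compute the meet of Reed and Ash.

Quill

Common lower bounds of {Reed, Ash}: Quill.
The greatest among these is Quill.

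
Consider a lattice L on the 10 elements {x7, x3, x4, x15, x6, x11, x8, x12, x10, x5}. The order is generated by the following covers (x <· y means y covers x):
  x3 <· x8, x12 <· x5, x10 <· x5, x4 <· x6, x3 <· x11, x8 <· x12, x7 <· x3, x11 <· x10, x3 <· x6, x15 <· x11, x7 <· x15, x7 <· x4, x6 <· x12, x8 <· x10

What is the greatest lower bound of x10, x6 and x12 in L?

x3

Common lower bounds of {x10, x6, x12}: x3, x7.
The greatest among these is x3.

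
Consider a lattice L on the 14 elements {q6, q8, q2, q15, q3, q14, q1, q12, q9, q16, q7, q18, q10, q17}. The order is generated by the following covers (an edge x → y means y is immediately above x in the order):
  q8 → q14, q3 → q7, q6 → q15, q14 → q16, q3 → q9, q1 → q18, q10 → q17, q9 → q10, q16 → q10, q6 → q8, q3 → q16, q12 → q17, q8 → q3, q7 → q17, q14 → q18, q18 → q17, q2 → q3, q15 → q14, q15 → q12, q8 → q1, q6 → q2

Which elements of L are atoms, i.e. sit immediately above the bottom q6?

The atoms are exactly the elements that cover q6: q15, q2, q8.

q15, q2, q8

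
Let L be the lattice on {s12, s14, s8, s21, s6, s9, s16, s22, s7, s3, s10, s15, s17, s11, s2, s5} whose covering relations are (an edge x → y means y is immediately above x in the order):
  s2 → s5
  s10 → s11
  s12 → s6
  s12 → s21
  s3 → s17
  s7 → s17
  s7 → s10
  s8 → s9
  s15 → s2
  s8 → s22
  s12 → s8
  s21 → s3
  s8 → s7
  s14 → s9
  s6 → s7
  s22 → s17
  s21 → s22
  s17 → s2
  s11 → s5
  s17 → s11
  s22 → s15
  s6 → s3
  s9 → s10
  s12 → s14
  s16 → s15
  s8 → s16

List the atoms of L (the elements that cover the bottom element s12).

The atoms are exactly the elements that cover s12: s14, s21, s6, s8.

s14, s21, s6, s8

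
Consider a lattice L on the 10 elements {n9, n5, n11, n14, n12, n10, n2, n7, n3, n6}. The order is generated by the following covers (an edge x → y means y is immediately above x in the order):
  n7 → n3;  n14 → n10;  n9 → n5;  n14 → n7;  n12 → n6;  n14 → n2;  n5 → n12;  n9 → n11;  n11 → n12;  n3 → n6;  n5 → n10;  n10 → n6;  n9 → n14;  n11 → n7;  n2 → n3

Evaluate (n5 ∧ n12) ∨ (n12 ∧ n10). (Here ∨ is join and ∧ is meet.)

n5 ∧ n12 = n5
n12 ∧ n10 = n5
n5 ∨ n5 = n5

n5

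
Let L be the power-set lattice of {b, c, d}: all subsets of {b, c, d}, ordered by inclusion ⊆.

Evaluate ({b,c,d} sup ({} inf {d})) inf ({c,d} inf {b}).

{}

{} ∧ {d} = {}
{b,c,d} ∨ {} = {b,c,d}
{c,d} ∧ {b} = {}
{b,c,d} ∧ {} = {}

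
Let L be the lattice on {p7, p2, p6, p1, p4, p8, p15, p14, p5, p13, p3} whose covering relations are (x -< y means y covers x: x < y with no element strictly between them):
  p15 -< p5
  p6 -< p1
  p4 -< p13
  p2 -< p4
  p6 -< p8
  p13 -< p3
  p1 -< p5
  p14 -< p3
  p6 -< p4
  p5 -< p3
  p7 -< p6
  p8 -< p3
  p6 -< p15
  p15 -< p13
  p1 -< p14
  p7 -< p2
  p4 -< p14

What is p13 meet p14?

p4

Common lower bounds of {p13, p14}: p2, p4, p6, p7.
The greatest among these is p4.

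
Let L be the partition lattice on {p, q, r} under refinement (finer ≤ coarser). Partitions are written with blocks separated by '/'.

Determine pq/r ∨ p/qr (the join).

The join of pq/r and p/qr merges any blocks that overlap across the partitions, giving pqr.

pqr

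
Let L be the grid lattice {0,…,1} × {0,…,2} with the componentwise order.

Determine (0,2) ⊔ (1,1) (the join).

In a product of chains, the join is componentwise max, giving (1,2).

(1,2)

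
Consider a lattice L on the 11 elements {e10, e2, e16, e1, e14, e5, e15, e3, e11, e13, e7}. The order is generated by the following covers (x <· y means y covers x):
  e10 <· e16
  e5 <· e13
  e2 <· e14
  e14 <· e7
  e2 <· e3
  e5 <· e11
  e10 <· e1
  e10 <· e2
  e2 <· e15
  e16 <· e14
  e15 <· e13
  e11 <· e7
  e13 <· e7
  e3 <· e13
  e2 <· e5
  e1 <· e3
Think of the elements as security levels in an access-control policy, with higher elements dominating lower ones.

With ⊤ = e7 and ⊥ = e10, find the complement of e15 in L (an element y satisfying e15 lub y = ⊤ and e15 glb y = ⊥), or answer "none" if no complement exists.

Need y with e15 ∨ y = e7 and e15 ∧ y = e10.
Checking each element gives: e16.

e16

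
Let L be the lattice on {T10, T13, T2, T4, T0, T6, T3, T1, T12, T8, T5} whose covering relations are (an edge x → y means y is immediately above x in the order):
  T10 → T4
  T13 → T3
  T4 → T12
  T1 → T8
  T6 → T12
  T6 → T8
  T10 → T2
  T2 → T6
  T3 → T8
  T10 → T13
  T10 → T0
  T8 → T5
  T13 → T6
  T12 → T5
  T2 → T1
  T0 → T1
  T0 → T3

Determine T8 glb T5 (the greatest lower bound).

Common lower bounds of {T8, T5}: T0, T1, T10, T13, T2, T3, T6, T8.
The greatest among these is T8.

T8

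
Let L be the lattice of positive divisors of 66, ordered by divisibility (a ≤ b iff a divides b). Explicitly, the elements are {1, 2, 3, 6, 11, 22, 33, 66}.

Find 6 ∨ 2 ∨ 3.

Common upper bounds of {6, 2, 3}: 6, 66.
The least among these is 6.

6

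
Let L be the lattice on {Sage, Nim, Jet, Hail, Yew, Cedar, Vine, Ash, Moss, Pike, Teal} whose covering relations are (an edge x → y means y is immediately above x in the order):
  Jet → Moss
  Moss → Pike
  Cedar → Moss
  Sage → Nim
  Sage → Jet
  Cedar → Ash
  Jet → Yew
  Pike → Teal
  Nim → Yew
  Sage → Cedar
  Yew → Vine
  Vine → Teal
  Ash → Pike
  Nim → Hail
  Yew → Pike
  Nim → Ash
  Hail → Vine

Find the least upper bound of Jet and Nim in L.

Yew

Common upper bounds of {Jet, Nim}: Pike, Teal, Vine, Yew.
The least among these is Yew.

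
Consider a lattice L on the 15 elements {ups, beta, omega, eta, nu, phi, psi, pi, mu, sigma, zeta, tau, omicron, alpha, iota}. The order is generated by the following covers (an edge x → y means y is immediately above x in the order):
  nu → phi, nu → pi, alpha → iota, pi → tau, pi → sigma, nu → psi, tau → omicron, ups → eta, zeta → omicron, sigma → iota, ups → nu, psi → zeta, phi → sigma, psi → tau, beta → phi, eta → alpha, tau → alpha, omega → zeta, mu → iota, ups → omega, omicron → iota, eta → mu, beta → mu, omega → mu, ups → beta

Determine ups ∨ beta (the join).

Common upper bounds of {ups, beta}: beta, iota, mu, phi, sigma.
The least among these is beta.

beta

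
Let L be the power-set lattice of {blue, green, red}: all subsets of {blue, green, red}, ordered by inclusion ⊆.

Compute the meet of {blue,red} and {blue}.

{blue}

Under ⊆, meet is intersection: {blue,red} ∩ {blue} = {blue}.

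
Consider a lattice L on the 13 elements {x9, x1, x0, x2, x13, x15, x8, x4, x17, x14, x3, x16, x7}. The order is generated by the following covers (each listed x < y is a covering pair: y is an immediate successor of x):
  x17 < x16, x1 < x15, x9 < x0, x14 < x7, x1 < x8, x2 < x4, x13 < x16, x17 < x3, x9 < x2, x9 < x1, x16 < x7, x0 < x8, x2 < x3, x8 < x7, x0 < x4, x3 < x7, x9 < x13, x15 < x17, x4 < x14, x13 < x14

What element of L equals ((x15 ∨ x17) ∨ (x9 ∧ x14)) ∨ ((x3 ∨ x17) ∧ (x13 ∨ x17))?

x15 ∨ x17 = x17
x9 ∧ x14 = x9
x17 ∨ x9 = x17
x3 ∨ x17 = x3
x13 ∨ x17 = x16
x3 ∧ x16 = x17
x17 ∨ x17 = x17

x17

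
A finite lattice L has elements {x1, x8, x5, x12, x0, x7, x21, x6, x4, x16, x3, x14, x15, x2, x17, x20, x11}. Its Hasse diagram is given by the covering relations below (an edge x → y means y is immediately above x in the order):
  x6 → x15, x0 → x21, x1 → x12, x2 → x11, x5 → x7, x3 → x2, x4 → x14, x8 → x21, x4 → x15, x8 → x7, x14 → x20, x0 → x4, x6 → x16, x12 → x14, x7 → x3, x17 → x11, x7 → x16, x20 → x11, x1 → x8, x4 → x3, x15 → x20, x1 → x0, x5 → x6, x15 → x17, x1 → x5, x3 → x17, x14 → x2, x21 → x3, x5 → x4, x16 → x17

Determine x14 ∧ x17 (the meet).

Common lower bounds of {x14, x17}: x0, x1, x4, x5.
The greatest among these is x4.

x4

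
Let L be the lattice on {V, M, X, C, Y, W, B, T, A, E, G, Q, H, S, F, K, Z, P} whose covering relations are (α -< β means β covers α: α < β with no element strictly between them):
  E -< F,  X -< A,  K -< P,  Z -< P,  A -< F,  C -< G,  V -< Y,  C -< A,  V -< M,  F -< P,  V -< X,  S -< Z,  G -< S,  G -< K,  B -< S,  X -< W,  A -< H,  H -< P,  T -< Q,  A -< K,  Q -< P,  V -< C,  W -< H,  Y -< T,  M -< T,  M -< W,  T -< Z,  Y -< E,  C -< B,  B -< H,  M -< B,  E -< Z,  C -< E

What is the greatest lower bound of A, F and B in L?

C

Common lower bounds of {A, F, B}: C, V.
The greatest among these is C.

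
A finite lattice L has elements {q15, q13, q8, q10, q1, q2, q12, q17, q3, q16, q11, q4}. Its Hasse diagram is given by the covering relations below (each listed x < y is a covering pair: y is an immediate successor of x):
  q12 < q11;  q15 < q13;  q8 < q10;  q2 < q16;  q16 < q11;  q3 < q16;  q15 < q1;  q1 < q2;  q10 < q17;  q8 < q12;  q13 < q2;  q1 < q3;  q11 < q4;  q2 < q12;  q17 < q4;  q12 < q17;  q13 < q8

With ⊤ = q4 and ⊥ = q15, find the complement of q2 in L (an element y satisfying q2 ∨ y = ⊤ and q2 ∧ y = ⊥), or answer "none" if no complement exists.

For every candidate y, either q2 ∨ y ≠ q4 or q2 ∧ y ≠ q15; no complement exists.

none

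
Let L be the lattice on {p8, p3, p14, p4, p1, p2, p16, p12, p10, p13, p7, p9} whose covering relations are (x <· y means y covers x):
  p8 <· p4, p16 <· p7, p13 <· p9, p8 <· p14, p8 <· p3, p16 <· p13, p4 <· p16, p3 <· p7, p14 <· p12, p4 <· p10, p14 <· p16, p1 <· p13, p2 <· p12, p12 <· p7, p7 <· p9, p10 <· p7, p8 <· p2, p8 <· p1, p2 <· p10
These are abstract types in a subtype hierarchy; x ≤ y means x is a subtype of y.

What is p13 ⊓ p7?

Common lower bounds of {p13, p7}: p14, p16, p4, p8.
The greatest among these is p16.

p16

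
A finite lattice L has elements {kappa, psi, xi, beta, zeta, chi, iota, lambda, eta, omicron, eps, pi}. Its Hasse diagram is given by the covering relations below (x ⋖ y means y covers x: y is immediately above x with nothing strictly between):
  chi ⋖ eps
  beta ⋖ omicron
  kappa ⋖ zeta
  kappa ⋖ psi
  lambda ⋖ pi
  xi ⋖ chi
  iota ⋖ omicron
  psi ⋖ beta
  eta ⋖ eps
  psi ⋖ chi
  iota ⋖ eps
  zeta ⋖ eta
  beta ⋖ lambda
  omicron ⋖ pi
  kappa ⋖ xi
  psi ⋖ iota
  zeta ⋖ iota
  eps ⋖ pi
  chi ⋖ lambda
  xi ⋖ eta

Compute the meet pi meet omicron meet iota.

Common lower bounds of {pi, omicron, iota}: iota, kappa, psi, zeta.
The greatest among these is iota.

iota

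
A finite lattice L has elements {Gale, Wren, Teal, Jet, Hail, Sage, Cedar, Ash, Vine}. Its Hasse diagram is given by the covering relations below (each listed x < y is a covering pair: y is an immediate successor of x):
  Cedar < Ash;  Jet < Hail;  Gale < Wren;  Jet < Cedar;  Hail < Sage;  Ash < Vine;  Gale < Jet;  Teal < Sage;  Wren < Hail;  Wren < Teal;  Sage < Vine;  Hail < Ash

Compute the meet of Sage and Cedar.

Common lower bounds of {Sage, Cedar}: Gale, Jet.
The greatest among these is Jet.

Jet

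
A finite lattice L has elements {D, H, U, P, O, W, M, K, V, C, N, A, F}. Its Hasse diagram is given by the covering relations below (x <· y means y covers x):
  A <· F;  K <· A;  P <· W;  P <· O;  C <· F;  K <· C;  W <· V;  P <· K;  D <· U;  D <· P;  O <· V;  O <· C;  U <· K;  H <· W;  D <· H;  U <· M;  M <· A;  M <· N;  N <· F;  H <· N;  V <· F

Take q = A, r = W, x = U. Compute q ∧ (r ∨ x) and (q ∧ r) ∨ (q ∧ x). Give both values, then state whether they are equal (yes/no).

r ∨ x = F, so q ∧ (r ∨ x) = A ∧ F = A.
q ∧ r = P and q ∧ x = U, so (q ∧ r) ∨ (q ∧ x) = P ∨ U = K.
Equal: no.

A; K; no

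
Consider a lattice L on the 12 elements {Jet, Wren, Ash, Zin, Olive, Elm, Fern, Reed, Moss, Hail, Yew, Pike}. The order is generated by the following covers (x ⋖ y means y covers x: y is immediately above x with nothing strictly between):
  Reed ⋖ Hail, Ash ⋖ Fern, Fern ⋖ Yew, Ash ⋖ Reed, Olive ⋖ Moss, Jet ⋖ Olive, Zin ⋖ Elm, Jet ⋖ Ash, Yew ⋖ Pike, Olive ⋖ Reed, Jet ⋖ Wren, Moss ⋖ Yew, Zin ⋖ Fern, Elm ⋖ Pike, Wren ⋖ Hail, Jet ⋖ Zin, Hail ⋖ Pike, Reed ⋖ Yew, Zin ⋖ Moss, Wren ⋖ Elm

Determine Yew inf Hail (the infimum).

Common lower bounds of {Yew, Hail}: Ash, Jet, Olive, Reed.
The greatest among these is Reed.

Reed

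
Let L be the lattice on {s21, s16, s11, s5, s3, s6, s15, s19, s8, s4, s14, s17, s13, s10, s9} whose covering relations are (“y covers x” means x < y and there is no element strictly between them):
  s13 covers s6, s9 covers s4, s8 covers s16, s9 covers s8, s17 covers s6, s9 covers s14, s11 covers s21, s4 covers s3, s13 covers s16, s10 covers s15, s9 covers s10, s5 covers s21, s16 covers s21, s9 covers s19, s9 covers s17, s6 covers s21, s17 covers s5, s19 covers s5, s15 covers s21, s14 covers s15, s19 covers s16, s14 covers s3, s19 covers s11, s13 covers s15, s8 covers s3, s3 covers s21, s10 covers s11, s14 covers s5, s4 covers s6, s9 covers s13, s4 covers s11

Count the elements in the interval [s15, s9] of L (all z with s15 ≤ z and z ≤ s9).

5

The interval [s15, s9] = {s10, s13, s14, s15, s9}, which has 5 elements.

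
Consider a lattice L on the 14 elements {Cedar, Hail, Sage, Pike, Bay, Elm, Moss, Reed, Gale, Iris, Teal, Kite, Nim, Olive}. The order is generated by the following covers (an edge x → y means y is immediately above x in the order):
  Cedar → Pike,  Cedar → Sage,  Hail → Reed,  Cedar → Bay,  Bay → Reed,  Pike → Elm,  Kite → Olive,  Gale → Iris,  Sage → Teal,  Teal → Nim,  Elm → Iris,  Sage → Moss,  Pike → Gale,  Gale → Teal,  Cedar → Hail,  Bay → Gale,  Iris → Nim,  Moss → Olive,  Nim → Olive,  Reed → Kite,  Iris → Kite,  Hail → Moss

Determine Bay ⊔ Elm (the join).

Common upper bounds of {Bay, Elm}: Iris, Kite, Nim, Olive.
The least among these is Iris.

Iris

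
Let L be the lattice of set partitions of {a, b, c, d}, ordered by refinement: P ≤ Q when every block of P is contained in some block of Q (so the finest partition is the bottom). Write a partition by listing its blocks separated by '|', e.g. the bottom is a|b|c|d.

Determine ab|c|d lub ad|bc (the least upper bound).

abcd

The join of ab|c|d and ad|bc merges any blocks that overlap across the partitions, giving abcd.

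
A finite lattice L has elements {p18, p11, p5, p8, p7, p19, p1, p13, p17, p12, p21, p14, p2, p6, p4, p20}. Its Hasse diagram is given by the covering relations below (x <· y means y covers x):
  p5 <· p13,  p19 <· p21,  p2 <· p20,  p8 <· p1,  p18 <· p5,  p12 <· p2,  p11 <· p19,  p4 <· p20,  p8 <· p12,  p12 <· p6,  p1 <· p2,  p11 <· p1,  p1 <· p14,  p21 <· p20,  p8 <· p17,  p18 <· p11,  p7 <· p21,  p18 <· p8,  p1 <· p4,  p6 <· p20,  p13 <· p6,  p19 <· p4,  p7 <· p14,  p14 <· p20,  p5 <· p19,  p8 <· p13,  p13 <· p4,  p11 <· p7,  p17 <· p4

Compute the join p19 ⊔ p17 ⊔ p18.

Common upper bounds of {p19, p17, p18}: p20, p4.
The least among these is p4.

p4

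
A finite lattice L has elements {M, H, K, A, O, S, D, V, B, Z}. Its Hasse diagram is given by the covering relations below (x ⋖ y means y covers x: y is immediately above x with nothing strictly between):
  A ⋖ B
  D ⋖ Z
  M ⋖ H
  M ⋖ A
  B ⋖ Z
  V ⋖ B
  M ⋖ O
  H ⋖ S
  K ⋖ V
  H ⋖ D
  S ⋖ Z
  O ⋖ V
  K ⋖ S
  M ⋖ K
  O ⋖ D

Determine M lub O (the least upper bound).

O

Common upper bounds of {M, O}: B, D, O, V, Z.
The least among these is O.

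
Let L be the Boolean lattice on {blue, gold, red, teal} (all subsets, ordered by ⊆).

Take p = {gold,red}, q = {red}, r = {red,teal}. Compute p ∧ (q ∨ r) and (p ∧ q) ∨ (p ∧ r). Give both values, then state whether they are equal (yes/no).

q ∨ r = {red,teal}, so p ∧ (q ∨ r) = {gold,red} ∧ {red,teal} = {red}.
p ∧ q = {red} and p ∧ r = {red}, so (p ∧ q) ∨ (p ∧ r) = {red} ∨ {red} = {red}.
Equal: yes.

{red}; {red}; yes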